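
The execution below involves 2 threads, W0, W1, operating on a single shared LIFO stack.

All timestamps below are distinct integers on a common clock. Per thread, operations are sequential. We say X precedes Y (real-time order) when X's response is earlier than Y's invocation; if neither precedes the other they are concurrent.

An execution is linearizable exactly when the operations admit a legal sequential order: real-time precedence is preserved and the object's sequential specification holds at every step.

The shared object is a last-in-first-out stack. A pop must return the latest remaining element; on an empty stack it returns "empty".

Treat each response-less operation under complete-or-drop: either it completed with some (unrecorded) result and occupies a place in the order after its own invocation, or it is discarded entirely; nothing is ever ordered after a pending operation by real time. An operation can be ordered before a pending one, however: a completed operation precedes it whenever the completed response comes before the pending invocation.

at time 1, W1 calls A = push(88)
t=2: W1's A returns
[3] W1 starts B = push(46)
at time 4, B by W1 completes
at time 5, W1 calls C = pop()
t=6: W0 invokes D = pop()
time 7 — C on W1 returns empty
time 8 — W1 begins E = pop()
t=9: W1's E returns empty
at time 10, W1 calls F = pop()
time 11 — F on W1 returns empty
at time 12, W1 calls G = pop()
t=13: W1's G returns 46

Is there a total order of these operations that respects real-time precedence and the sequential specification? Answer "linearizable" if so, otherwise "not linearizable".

already the first 7 events (up to C's response at time 7) admit no linearization; the first 6 still do
the sole real-time-consistent order of 3 completed operations fails the LIFO stack replay
no escape via the 1 pending operation (D): every completion choice fails
take A, B, C (pending dropped): step 3 already fails, because C pop() → empty cannot occur there

not linearizable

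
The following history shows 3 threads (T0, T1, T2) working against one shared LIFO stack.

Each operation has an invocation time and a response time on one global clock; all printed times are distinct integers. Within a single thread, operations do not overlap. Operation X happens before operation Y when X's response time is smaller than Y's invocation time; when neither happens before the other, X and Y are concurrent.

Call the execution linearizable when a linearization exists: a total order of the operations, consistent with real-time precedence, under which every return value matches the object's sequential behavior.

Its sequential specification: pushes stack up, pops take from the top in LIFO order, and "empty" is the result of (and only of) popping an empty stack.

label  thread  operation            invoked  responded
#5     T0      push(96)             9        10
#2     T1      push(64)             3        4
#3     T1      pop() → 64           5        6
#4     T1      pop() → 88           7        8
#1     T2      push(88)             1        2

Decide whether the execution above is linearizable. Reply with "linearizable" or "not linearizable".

witness order: #1, #2, #3, #4, #5
1. #1 push(88), leaving stack <88>
2. #2 push(64), leaving stack <88,64>
3. #3 pop() → 64, leaving stack <88>
4. #4 pop() → 88, leaving stack <>
5. #5 push(96), leaving stack <96>

linearizable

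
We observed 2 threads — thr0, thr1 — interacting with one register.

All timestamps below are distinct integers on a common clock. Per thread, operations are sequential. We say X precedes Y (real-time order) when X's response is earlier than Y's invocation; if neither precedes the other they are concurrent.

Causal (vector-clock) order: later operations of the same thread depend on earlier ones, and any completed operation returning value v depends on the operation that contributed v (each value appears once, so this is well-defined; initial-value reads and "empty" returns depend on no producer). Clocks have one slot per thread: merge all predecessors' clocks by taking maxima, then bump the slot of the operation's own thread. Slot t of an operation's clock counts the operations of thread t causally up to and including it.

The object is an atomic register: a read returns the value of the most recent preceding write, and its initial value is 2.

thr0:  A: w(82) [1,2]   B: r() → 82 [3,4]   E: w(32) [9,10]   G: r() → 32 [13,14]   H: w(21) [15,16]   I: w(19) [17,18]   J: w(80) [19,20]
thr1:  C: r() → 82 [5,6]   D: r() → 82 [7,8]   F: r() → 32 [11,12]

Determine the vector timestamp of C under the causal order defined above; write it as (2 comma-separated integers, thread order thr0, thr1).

(1, 1)

A, invoked 1, has no incoming edges; only thr0's bump applies → (1, 0)
C, invoked 5, takes VC(A)=(1, 0) under max, adds 1 for thr1 → (1, 1)
B, invoked 3, takes VC(A)=(1, 0) under max, adds 1 for thr0 → (2, 0)
D, invoked 7, takes VC(A)=(1, 0), VC(C)=(1, 1) under max, adds 1 for thr1 → (1, 2)
E, invoked 9, takes VC(B)=(2, 0) under max, adds 1 for thr0 → (3, 0)
G, invoked 13, takes VC(E)=(3, 0) under max, adds 1 for thr0 → (4, 0)
H, invoked 15, takes VC(G)=(4, 0) under max, adds 1 for thr0 → (5, 0)
F, invoked 11, takes VC(D)=(1, 2), VC(E)=(3, 0) under max, adds 1 for thr1 → (3, 3)
I, invoked 17, takes VC(H)=(5, 0) under max, adds 1 for thr0 → (6, 0)
J, invoked 19, takes VC(I)=(6, 0) under max, adds 1 for thr0 → (7, 0)
target: VC(C) = (1, 1)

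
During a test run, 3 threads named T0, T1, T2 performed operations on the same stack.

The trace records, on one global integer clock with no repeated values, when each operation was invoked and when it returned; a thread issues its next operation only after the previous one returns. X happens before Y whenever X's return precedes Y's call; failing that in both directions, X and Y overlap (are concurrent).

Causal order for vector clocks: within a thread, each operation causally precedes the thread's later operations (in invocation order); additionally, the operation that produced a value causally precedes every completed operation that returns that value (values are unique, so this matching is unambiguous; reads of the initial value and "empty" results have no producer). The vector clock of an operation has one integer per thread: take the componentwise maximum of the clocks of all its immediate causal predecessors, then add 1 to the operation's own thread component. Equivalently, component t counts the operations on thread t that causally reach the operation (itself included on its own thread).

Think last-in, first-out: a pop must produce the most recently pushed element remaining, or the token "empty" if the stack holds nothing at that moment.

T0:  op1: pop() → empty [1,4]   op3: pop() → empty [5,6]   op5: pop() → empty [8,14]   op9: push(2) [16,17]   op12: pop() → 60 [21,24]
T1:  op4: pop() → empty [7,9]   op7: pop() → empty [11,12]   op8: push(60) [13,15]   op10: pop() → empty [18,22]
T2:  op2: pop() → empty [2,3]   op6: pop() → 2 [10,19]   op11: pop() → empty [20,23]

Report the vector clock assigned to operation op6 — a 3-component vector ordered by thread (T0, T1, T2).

(4, 0, 2)

no predecessors for op2 (invoked 2): T2 increments from zero → (0, 0, 1)
no predecessors for op4 (invoked 7): T1 increments from zero → (0, 1, 0)
no predecessors for op1 (invoked 1): T0 increments from zero → (1, 0, 0)
invoked at 11, op7 merges VC(op4)=(0, 1, 0) and bumps T1's slot → (0, 2, 0)
invoked at 5, op3 merges VC(op1)=(1, 0, 0) and bumps T0's slot → (2, 0, 0)
invoked at 13, op8 merges VC(op7)=(0, 2, 0) and bumps T1's slot → (0, 3, 0)
invoked at 8, op5 merges VC(op3)=(2, 0, 0) and bumps T0's slot → (3, 0, 0)
invoked at 18, op10 merges VC(op8)=(0, 3, 0) and bumps T1's slot → (0, 4, 0)
invoked at 16, op9 merges VC(op5)=(3, 0, 0) and bumps T0's slot → (4, 0, 0)
invoked at 10, op6 merges VC(op2)=(0, 0, 1), VC(op9)=(4, 0, 0) and bumps T2's slot → (4, 0, 2)
invoked at 20, op11 merges VC(op6)=(4, 0, 2) and bumps T2's slot → (4, 0, 3)
invoked at 21, op12 merges VC(op8)=(0, 3, 0), VC(op9)=(4, 0, 0) and bumps T0's slot → (5, 3, 0)
target: VC(op6) = (4, 0, 2)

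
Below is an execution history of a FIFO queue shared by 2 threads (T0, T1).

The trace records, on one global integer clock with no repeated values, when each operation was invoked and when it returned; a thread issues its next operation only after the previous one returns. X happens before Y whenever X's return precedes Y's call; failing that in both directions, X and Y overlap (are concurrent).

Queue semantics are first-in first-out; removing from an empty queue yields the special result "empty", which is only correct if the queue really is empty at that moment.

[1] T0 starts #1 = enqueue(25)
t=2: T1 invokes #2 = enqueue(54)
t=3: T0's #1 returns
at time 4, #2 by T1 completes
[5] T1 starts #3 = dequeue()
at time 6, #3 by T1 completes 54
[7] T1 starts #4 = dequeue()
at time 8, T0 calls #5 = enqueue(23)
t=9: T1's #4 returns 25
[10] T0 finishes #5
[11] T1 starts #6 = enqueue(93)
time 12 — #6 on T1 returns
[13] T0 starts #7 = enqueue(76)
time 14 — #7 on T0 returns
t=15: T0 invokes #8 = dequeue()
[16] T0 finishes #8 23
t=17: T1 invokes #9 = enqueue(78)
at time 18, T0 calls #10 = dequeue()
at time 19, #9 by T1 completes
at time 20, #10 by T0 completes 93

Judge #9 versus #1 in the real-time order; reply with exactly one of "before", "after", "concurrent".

#9 spans [17,19], #1 spans [1,3]
resp(#1)=3 < inv(#9)=17

after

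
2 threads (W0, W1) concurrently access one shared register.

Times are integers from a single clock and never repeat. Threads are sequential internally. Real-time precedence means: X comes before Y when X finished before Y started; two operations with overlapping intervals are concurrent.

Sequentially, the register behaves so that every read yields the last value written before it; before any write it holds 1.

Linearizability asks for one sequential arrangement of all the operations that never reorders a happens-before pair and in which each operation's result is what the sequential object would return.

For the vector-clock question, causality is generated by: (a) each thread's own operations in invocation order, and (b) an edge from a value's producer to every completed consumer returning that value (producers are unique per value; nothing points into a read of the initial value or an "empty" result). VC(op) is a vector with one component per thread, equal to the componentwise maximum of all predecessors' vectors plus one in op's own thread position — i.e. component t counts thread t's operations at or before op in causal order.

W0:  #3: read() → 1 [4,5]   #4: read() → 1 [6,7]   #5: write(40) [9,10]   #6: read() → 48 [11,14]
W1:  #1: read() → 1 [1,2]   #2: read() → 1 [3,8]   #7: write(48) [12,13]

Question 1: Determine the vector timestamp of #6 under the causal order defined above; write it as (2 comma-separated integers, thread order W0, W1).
Answer: (4, 3)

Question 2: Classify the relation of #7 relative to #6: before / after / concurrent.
Answer: concurrent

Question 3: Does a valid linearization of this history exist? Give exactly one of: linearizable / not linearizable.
linearizable

a witness: #1, #2, #3, #4, #5, #7, #6
1. #1 read() → 1, leaving value 1
2. #2 read() → 1, leaving value 1
3. #3 read() → 1, leaving value 1
4. #4 read() → 1, leaving value 1
5. #5 write(40), leaving value 40
6. #7 write(48), leaving value 48
7. #6 read() → 48, leaving value 48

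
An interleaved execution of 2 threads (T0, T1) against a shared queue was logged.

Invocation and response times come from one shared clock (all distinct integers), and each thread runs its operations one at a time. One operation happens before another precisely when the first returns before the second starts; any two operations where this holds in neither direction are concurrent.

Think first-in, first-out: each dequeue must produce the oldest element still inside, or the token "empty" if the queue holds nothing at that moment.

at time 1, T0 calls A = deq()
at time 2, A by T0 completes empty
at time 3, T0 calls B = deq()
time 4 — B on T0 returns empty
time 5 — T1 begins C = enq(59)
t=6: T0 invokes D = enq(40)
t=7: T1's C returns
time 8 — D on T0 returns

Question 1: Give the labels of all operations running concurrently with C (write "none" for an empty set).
Answer: D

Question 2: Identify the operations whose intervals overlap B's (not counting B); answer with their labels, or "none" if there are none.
Answer: none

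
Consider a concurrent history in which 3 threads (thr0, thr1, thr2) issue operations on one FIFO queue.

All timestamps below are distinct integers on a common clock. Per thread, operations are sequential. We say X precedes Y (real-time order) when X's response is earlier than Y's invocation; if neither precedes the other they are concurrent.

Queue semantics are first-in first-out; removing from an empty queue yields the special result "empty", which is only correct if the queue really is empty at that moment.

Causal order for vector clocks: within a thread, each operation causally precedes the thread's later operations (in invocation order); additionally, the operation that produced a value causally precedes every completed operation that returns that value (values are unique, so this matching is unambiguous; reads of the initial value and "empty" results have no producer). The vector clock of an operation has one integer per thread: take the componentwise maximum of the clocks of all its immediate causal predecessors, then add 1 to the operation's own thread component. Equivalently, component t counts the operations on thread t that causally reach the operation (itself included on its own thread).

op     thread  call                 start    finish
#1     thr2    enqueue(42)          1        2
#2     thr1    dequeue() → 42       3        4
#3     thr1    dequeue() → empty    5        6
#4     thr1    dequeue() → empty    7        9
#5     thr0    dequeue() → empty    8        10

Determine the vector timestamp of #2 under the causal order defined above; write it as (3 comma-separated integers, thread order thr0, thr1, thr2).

invoked at 1, #1 has no predecessors; its own thr2 bump gives (0, 0, 1)
invoked at 8, #5 has no predecessors; its own thr0 bump gives (1, 0, 0)
from VC(#1)=(0, 0, 1), #2 (invoked 3) maxes components and bumps thr1 → (0, 1, 1)
from VC(#2)=(0, 1, 1), #3 (invoked 5) maxes components and bumps thr1 → (0, 2, 1)
from VC(#3)=(0, 2, 1), #4 (invoked 7) maxes components and bumps thr1 → (0, 3, 1)
target: VC(#2) = (0, 1, 1)

(0, 1, 1)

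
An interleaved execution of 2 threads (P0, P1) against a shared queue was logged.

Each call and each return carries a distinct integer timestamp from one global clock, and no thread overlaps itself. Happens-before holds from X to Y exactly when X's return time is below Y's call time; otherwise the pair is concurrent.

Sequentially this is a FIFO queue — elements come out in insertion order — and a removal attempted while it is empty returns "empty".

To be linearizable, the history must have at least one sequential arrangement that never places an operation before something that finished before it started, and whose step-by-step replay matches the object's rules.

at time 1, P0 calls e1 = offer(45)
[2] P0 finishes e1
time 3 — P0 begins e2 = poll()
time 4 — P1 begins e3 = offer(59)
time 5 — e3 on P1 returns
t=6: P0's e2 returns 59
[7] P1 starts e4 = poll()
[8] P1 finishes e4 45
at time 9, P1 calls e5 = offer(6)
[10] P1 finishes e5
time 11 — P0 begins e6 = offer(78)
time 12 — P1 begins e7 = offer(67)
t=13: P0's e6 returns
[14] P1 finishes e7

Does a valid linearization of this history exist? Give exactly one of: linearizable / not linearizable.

already the first 6 events (up to e2's response at time 6) admit no linearization; the first 5 still do
every one of the 2 real-time-consistent orders over 3 completed queue ops fails the sequential spec
sample order e1, e2, e3 stalls at step 2 — e2 poll() → 59 has no legal effect
sample order e1, e3, e2 stalls at step 3 — e2 poll() → 59 has no legal effect

not linearizable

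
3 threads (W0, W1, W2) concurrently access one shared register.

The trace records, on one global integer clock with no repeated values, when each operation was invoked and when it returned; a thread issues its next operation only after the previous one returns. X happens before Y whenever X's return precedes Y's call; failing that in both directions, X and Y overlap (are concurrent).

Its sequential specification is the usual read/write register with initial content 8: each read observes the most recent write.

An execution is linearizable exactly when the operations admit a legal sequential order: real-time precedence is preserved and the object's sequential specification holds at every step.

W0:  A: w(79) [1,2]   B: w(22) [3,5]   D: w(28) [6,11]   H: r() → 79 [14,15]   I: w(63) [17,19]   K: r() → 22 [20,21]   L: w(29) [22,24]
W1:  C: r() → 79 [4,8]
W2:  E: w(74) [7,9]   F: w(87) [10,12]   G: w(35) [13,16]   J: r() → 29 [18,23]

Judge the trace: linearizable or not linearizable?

not linearizable

events 1..14 are fine; event 15 — the response of H at time 15 — makes the prefix non-linearizable
11 orders of the 7 completed register ops respect real time; none is legal
every completion of the 1 pending operation (G) was checked; none linearizes
take A, B, C, D, E, F, H (pending dropped): step 3 already fails, because C r() → 79 cannot occur there
take A, B, C, E, D, F, H (pending dropped): step 3 already fails, because C r() → 79 cannot occur there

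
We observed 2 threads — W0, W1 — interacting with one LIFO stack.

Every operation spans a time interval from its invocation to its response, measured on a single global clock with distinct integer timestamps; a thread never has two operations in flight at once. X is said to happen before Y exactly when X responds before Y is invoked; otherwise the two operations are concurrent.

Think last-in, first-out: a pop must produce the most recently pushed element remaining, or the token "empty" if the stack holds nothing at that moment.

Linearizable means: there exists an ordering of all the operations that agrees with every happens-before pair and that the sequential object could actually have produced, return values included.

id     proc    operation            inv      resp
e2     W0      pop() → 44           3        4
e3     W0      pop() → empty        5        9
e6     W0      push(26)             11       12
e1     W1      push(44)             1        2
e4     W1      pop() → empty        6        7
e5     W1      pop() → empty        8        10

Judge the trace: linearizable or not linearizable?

linearizable

witness order: e1, e2, e3, e4, e5, e6
1. e1 push(44), leaving stack <44>
2. e2 pop() → 44, leaving stack <>
3. e3 pop() → empty, leaving stack <>
4. e4 pop() → empty, leaving stack <>
5. e5 pop() → empty, leaving stack <>
6. e6 push(26), leaving stack <26>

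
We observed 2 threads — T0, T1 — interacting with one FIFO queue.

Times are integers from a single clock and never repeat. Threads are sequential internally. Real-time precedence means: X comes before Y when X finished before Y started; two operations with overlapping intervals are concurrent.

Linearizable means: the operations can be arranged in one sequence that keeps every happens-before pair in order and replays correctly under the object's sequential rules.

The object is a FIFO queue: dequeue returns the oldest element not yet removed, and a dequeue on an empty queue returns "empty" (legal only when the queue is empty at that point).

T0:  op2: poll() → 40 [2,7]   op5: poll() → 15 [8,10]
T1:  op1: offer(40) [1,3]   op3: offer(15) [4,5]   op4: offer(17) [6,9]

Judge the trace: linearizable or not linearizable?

a witness: op1, op2, op3, op4, op5
1. op1 offer(40), leaving queue <40>
2. op2 poll() → 40, leaving queue <>
3. op3 offer(15), leaving queue <15>
4. op4 offer(17), leaving queue <15,17>
5. op5 poll() → 15, leaving queue <17>

linearizable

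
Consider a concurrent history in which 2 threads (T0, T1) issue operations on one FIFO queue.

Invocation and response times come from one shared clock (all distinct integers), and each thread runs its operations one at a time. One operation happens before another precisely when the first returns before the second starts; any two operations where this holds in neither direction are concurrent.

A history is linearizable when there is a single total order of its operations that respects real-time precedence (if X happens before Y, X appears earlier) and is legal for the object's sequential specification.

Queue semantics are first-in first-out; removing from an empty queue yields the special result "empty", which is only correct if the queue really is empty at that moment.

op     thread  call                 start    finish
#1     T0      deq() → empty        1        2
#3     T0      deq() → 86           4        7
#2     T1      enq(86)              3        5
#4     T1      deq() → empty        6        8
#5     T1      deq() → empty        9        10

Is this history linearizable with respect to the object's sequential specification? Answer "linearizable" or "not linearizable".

witness order: #1, #2, #3, #4, #5
step 1: #1 deq() → empty — queue <>
step 2: #2 enq(86) — queue <86>
step 3: #3 deq() → 86 — queue <>
step 4: #4 deq() → empty — queue <>
step 5: #5 deq() → empty — queue <>

linearizable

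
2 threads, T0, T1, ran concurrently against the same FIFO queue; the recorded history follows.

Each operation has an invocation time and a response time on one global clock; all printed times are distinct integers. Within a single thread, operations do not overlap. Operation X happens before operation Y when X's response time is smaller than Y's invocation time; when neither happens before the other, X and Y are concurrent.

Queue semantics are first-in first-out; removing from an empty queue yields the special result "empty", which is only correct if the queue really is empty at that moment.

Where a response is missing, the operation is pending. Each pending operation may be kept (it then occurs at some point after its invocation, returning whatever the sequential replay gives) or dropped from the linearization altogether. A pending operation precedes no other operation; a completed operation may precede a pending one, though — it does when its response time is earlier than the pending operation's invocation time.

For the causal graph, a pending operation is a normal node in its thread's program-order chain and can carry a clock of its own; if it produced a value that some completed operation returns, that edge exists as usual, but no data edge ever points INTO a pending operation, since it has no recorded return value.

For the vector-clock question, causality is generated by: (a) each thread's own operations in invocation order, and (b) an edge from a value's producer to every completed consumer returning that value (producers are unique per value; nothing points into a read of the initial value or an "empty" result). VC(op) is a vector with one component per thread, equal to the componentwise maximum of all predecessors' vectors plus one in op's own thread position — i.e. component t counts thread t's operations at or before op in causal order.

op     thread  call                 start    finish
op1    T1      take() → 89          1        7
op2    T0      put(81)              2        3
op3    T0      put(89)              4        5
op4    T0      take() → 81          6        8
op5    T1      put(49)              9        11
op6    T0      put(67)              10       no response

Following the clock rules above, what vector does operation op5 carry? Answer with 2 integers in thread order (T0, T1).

(2, 2)

invoked at 2, op2 has no predecessors; its own T0 bump gives (1, 0)
from VC(op2)=(1, 0), op3 (invoked 4) maxes components and bumps T0 → (2, 0)
from VC(op3)=(2, 0), op1 (invoked 1) maxes components and bumps T1 → (2, 1)
from VC(op2)=(1, 0), VC(op3)=(2, 0), op4 (invoked 6) maxes components and bumps T0 → (3, 0)
from VC(op1)=(2, 1), op5 (invoked 9) maxes components and bumps T1 → (2, 2)
from VC(op4)=(3, 0), op6 (invoked 10) maxes components and bumps T0 → (4, 0)
target: VC(op5) = (2, 2)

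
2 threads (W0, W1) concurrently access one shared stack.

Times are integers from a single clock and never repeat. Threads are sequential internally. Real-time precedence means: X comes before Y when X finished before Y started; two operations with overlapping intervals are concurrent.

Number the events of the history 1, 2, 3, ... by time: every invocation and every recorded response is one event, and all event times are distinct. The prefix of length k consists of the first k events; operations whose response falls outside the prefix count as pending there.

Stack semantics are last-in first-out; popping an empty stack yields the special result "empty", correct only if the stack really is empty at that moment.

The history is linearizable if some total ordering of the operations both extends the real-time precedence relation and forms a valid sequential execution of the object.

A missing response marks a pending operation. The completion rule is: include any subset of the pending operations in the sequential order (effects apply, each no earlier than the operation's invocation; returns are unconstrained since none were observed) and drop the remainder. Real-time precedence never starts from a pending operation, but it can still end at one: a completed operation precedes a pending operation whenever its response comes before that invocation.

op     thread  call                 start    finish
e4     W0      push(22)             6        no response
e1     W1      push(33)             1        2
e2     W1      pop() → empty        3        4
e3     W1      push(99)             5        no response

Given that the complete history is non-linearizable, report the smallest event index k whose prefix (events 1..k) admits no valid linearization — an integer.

4

events 1..3 are still linearizable — one witness is e1:
step 1: e1 push(33) — stack <33>
include event 4 — e2 responding at 4 — and every candidate order breaks
one such order, e1, e2, breaks at step 2 where e2 pop() → empty is illegal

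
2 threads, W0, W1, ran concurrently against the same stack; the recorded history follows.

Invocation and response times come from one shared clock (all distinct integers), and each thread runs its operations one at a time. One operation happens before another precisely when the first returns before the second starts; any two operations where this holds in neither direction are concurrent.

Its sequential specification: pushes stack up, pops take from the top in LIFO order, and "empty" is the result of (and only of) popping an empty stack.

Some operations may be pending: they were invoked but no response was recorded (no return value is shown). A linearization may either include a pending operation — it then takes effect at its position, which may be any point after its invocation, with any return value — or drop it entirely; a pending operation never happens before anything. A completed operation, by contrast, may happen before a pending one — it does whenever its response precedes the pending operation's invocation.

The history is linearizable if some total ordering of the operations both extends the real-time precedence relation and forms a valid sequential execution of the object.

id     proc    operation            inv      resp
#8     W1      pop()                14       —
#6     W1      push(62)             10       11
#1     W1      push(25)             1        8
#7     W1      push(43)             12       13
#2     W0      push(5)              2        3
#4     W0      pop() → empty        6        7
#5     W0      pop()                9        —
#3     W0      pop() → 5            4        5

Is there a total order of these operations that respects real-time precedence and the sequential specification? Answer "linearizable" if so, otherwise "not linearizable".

linearizable

one valid linearization: #2, #3, #4, #1, #5, #6, #7
step 1: #2 push(5) — stack <5>
step 2: #3 pop() → 5 — stack <>
step 3: #4 pop() → empty — stack <>
step 4: #1 push(25) — stack <25>
step 5: #5 pop() (pending, included) — stack <>
step 6: #6 push(62) — stack <62>
step 7: #7 push(43) — stack <62,43>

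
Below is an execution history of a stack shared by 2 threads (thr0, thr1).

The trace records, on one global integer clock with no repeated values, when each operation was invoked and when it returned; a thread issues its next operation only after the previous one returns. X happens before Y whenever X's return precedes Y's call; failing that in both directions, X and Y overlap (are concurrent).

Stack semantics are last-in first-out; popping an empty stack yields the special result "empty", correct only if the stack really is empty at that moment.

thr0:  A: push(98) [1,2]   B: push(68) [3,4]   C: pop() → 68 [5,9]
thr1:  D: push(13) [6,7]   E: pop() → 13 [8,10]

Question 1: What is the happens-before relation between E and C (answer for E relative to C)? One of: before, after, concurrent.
concurrent

E spans [8,10], C spans [5,9]
the intervals overlap in both directions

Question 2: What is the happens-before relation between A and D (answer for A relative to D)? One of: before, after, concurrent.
before

A spans [1,2], D spans [6,7]
resp(A)=2 < inv(D)=6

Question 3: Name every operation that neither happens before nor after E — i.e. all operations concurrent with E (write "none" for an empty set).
C

concurrent with E ([8,10]): every op whose interval crosses 8..10
A [1,2]: before
B [3,4]: before
C [5,9]: concurrent
D [6,7]: before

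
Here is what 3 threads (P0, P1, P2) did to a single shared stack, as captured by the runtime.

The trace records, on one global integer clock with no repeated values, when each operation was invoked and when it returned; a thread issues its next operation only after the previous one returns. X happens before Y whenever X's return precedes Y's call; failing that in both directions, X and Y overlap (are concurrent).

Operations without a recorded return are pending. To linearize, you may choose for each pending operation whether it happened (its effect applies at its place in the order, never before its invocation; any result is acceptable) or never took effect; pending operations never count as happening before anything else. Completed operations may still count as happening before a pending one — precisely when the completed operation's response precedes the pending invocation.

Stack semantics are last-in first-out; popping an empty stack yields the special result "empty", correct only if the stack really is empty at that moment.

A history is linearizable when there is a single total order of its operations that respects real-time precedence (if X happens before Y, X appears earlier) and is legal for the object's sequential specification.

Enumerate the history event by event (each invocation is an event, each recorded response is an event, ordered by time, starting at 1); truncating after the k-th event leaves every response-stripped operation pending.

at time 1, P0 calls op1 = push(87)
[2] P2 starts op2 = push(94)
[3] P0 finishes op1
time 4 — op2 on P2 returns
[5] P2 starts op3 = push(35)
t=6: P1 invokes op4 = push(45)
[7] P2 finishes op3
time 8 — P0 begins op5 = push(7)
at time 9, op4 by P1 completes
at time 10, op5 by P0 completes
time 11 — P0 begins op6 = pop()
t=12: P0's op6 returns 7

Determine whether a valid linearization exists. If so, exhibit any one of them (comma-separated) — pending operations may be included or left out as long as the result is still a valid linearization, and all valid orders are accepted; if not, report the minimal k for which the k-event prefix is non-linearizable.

linearizable — witness: op1, op2, op3, op4, op5, op6

after step 1 (op1 push(87)): stack <87>
after step 2 (op2 push(94)): stack <87,94>
after step 3 (op3 push(35)): stack <87,94,35>
after step 4 (op4 push(45)): stack <87,94,35,45>
after step 5 (op5 push(7)): stack <87,94,35,45,7>
after step 6 (op6 pop() → 7): stack <87,94,35,45>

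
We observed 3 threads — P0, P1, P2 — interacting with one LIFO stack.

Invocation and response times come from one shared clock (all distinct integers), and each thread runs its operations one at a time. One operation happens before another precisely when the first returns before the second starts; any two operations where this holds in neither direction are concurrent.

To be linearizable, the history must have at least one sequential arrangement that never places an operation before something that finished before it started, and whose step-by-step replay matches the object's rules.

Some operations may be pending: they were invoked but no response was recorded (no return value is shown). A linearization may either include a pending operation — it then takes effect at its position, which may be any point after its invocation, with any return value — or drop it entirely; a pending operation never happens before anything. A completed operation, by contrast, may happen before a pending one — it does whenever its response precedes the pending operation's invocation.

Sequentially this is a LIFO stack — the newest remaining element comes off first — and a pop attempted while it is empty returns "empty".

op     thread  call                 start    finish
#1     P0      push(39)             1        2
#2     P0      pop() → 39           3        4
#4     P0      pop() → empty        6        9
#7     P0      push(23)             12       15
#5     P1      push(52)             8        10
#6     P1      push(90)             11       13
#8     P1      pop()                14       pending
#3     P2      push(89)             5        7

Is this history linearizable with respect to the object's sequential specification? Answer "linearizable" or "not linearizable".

witness order: #1, #2, #4, #3, #5, #6, #7
1. #1 push(39), leaving stack <39>
2. #2 pop() → 39, leaving stack <>
3. #4 pop() → empty, leaving stack <>
4. #3 push(89), leaving stack <89>
5. #5 push(52), leaving stack <89,52>
6. #6 push(90), leaving stack <89,52,90>
7. #7 push(23), leaving stack <89,52,90,23>

linearizable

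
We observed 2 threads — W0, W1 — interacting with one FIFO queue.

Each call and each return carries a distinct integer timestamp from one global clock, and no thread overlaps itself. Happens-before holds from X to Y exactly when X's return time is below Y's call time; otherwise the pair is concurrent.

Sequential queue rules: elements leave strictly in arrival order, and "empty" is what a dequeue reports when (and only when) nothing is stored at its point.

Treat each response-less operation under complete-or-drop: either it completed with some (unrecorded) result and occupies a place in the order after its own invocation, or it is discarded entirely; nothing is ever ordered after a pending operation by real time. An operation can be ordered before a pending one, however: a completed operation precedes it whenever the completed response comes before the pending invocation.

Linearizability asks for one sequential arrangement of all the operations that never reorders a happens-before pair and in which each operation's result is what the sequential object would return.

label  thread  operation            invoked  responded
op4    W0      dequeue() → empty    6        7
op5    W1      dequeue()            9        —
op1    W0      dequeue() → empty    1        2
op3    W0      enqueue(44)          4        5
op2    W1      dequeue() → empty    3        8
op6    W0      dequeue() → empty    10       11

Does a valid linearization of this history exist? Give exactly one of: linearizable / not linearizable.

not linearizable

through event 7 a valid linearization exists; event 8 (op2 responding at time 8) ends that
all 3 real-time-respecting orders fail — 4 completed FIFO queue operations, no legal replay
one such order, op1, op2, op3, op4, breaks at step 4 where op4 dequeue() → empty is illegal
one such order, op1, op3, op2, op4, breaks at step 3 where op2 dequeue() → empty is illegal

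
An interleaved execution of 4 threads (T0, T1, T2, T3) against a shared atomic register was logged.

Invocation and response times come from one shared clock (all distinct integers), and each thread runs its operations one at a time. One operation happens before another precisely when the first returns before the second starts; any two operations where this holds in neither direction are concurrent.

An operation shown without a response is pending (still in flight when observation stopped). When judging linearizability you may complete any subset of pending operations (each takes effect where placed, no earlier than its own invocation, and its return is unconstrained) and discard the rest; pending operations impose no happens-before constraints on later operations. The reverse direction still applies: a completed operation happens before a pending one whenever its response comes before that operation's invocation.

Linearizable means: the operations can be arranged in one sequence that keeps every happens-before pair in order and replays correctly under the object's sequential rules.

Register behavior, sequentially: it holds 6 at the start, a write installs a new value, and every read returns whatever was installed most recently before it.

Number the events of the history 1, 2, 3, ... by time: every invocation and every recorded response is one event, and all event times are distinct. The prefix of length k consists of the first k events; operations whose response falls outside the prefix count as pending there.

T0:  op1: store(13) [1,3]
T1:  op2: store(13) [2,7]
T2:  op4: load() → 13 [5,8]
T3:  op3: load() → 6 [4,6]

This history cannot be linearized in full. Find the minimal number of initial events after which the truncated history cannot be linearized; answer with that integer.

events 1..5 are linearizable; a witness order is op1:
step 1: op1 store(13) — value 13
adding event 6 (op3 responds at 6) leaves no legal real-time order
completion choices over the 2 pending operations (op2, op4) were checked; none helps
one such order, op1, op3 (pending dropped), breaks at step 2 where op3 load() → 6 is illegal

6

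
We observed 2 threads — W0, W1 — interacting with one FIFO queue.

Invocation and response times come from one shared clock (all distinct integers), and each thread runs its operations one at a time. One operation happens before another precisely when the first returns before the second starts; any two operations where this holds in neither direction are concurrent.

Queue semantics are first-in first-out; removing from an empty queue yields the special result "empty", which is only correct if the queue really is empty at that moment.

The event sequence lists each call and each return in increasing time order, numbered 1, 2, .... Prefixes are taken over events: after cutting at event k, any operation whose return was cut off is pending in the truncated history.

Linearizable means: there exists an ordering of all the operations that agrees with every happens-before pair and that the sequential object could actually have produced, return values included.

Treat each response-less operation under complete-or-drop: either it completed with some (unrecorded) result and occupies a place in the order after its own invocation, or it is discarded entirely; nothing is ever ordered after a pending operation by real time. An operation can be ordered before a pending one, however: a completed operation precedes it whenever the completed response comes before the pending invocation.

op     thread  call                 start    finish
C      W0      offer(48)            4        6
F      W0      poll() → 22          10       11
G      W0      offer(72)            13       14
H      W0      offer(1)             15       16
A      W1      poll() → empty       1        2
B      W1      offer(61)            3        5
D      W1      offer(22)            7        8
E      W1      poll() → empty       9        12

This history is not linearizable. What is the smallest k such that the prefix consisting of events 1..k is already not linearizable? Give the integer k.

11

events 1..10 are linearizable; a witness order is A, B, C, D:
1. A poll() → empty, leaving queue <>
2. B offer(61), leaving queue <61>
3. C offer(48), leaving queue <61,48>
4. D offer(22), leaving queue <61,48,22>
adding event 11 (F responds at 11) leaves no legal real-time order
every completion of the 1 pending operation (E) was checked; none linearizes
for example A, B, C, D, F (pending dropped) fails at step 5: F poll() → 22 is not legal there
for example A, C, B, D, F (pending dropped) fails at step 5: F poll() → 22 is not legal there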